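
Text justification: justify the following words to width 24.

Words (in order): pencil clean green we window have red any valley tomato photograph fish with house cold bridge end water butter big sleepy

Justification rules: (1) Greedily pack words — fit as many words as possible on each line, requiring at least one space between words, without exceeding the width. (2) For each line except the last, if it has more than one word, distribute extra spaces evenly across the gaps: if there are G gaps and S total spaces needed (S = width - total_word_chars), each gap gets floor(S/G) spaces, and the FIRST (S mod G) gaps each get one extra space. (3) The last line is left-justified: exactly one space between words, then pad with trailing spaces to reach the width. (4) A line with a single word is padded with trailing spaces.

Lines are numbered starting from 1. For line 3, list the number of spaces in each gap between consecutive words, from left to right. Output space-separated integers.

Line 1: ['pencil', 'clean', 'green', 'we'] (min_width=21, slack=3)
Line 2: ['window', 'have', 'red', 'any'] (min_width=19, slack=5)
Line 3: ['valley', 'tomato', 'photograph'] (min_width=24, slack=0)
Line 4: ['fish', 'with', 'house', 'cold'] (min_width=20, slack=4)
Line 5: ['bridge', 'end', 'water', 'butter'] (min_width=23, slack=1)
Line 6: ['big', 'sleepy'] (min_width=10, slack=14)

Answer: 1 1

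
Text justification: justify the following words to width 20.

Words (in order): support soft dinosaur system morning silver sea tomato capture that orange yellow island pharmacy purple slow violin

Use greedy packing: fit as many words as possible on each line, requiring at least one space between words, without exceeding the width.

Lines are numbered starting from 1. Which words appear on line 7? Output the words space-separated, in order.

Answer: violin

Derivation:
Line 1: ['support', 'soft'] (min_width=12, slack=8)
Line 2: ['dinosaur', 'system'] (min_width=15, slack=5)
Line 3: ['morning', 'silver', 'sea'] (min_width=18, slack=2)
Line 4: ['tomato', 'capture', 'that'] (min_width=19, slack=1)
Line 5: ['orange', 'yellow', 'island'] (min_width=20, slack=0)
Line 6: ['pharmacy', 'purple', 'slow'] (min_width=20, slack=0)
Line 7: ['violin'] (min_width=6, slack=14)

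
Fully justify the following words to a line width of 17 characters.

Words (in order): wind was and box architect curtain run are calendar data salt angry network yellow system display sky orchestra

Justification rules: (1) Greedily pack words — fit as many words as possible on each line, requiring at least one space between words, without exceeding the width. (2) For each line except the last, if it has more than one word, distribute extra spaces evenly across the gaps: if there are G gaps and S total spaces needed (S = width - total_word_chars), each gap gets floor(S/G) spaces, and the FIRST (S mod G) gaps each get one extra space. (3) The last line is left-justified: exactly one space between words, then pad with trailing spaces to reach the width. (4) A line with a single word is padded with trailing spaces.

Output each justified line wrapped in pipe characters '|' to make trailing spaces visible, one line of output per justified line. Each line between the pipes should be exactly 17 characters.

Answer: |wind  was and box|
|architect curtain|
|run  are calendar|
|data  salt  angry|
|network    yellow|
|system    display|
|sky orchestra    |

Derivation:
Line 1: ['wind', 'was', 'and', 'box'] (min_width=16, slack=1)
Line 2: ['architect', 'curtain'] (min_width=17, slack=0)
Line 3: ['run', 'are', 'calendar'] (min_width=16, slack=1)
Line 4: ['data', 'salt', 'angry'] (min_width=15, slack=2)
Line 5: ['network', 'yellow'] (min_width=14, slack=3)
Line 6: ['system', 'display'] (min_width=14, slack=3)
Line 7: ['sky', 'orchestra'] (min_width=13, slack=4)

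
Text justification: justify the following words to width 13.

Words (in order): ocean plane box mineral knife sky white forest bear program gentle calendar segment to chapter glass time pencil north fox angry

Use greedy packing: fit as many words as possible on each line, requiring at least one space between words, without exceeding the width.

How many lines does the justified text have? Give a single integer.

Line 1: ['ocean', 'plane'] (min_width=11, slack=2)
Line 2: ['box', 'mineral'] (min_width=11, slack=2)
Line 3: ['knife', 'sky'] (min_width=9, slack=4)
Line 4: ['white', 'forest'] (min_width=12, slack=1)
Line 5: ['bear', 'program'] (min_width=12, slack=1)
Line 6: ['gentle'] (min_width=6, slack=7)
Line 7: ['calendar'] (min_width=8, slack=5)
Line 8: ['segment', 'to'] (min_width=10, slack=3)
Line 9: ['chapter', 'glass'] (min_width=13, slack=0)
Line 10: ['time', 'pencil'] (min_width=11, slack=2)
Line 11: ['north', 'fox'] (min_width=9, slack=4)
Line 12: ['angry'] (min_width=5, slack=8)
Total lines: 12

Answer: 12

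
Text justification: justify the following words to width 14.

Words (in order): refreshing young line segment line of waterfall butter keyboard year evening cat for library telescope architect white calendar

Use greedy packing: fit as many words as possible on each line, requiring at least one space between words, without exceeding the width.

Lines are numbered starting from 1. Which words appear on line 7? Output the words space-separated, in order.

Line 1: ['refreshing'] (min_width=10, slack=4)
Line 2: ['young', 'line'] (min_width=10, slack=4)
Line 3: ['segment', 'line'] (min_width=12, slack=2)
Line 4: ['of', 'waterfall'] (min_width=12, slack=2)
Line 5: ['butter'] (min_width=6, slack=8)
Line 6: ['keyboard', 'year'] (min_width=13, slack=1)
Line 7: ['evening', 'cat'] (min_width=11, slack=3)
Line 8: ['for', 'library'] (min_width=11, slack=3)
Line 9: ['telescope'] (min_width=9, slack=5)
Line 10: ['architect'] (min_width=9, slack=5)
Line 11: ['white', 'calendar'] (min_width=14, slack=0)

Answer: evening cat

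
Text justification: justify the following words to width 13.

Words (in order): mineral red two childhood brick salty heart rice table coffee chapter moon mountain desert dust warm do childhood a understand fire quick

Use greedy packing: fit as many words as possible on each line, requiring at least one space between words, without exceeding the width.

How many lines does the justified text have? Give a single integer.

Line 1: ['mineral', 'red'] (min_width=11, slack=2)
Line 2: ['two', 'childhood'] (min_width=13, slack=0)
Line 3: ['brick', 'salty'] (min_width=11, slack=2)
Line 4: ['heart', 'rice'] (min_width=10, slack=3)
Line 5: ['table', 'coffee'] (min_width=12, slack=1)
Line 6: ['chapter', 'moon'] (min_width=12, slack=1)
Line 7: ['mountain'] (min_width=8, slack=5)
Line 8: ['desert', 'dust'] (min_width=11, slack=2)
Line 9: ['warm', 'do'] (min_width=7, slack=6)
Line 10: ['childhood', 'a'] (min_width=11, slack=2)
Line 11: ['understand'] (min_width=10, slack=3)
Line 12: ['fire', 'quick'] (min_width=10, slack=3)
Total lines: 12

Answer: 12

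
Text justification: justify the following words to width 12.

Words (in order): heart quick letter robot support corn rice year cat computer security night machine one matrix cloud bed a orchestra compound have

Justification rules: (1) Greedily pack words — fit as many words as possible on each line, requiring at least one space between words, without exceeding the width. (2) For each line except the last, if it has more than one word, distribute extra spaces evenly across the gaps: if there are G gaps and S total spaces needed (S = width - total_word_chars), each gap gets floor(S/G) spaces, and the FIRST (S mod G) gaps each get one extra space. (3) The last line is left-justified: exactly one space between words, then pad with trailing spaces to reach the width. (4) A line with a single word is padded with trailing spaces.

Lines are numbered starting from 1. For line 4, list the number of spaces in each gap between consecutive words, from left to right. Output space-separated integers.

Line 1: ['heart', 'quick'] (min_width=11, slack=1)
Line 2: ['letter', 'robot'] (min_width=12, slack=0)
Line 3: ['support', 'corn'] (min_width=12, slack=0)
Line 4: ['rice', 'year'] (min_width=9, slack=3)
Line 5: ['cat', 'computer'] (min_width=12, slack=0)
Line 6: ['security'] (min_width=8, slack=4)
Line 7: ['night'] (min_width=5, slack=7)
Line 8: ['machine', 'one'] (min_width=11, slack=1)
Line 9: ['matrix', 'cloud'] (min_width=12, slack=0)
Line 10: ['bed', 'a'] (min_width=5, slack=7)
Line 11: ['orchestra'] (min_width=9, slack=3)
Line 12: ['compound'] (min_width=8, slack=4)
Line 13: ['have'] (min_width=4, slack=8)

Answer: 4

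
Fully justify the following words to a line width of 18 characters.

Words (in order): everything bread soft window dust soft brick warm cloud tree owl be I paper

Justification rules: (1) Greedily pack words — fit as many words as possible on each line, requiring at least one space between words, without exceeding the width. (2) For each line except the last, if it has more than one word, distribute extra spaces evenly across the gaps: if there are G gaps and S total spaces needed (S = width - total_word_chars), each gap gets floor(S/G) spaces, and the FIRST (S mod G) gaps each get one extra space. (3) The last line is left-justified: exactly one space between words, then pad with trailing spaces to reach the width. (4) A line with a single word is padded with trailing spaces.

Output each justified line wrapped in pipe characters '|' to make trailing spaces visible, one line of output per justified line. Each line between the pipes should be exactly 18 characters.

Line 1: ['everything', 'bread'] (min_width=16, slack=2)
Line 2: ['soft', 'window', 'dust'] (min_width=16, slack=2)
Line 3: ['soft', 'brick', 'warm'] (min_width=15, slack=3)
Line 4: ['cloud', 'tree', 'owl', 'be'] (min_width=17, slack=1)
Line 5: ['I', 'paper'] (min_width=7, slack=11)

Answer: |everything   bread|
|soft  window  dust|
|soft   brick  warm|
|cloud  tree owl be|
|I paper           |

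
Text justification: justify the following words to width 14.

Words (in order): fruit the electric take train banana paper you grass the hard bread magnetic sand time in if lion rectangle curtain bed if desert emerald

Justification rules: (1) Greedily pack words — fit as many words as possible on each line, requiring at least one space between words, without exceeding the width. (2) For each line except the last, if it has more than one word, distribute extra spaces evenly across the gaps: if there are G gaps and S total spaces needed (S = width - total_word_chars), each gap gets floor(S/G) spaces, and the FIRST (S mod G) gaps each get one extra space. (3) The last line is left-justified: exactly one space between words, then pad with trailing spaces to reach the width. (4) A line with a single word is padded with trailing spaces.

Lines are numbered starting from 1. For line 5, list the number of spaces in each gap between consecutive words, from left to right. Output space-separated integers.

Answer: 1 1

Derivation:
Line 1: ['fruit', 'the'] (min_width=9, slack=5)
Line 2: ['electric', 'take'] (min_width=13, slack=1)
Line 3: ['train', 'banana'] (min_width=12, slack=2)
Line 4: ['paper', 'you'] (min_width=9, slack=5)
Line 5: ['grass', 'the', 'hard'] (min_width=14, slack=0)
Line 6: ['bread', 'magnetic'] (min_width=14, slack=0)
Line 7: ['sand', 'time', 'in'] (min_width=12, slack=2)
Line 8: ['if', 'lion'] (min_width=7, slack=7)
Line 9: ['rectangle'] (min_width=9, slack=5)
Line 10: ['curtain', 'bed', 'if'] (min_width=14, slack=0)
Line 11: ['desert', 'emerald'] (min_width=14, slack=0)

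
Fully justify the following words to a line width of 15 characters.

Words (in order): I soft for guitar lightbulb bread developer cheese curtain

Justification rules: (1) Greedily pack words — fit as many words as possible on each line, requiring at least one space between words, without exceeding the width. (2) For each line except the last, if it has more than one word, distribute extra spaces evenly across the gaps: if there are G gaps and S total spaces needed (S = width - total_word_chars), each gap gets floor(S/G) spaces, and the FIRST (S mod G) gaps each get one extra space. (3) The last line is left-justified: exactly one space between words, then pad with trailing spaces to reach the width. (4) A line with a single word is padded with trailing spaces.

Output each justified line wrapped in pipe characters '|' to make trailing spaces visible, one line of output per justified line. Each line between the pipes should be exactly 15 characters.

Line 1: ['I', 'soft', 'for'] (min_width=10, slack=5)
Line 2: ['guitar'] (min_width=6, slack=9)
Line 3: ['lightbulb', 'bread'] (min_width=15, slack=0)
Line 4: ['developer'] (min_width=9, slack=6)
Line 5: ['cheese', 'curtain'] (min_width=14, slack=1)

Answer: |I    soft   for|
|guitar         |
|lightbulb bread|
|developer      |
|cheese curtain |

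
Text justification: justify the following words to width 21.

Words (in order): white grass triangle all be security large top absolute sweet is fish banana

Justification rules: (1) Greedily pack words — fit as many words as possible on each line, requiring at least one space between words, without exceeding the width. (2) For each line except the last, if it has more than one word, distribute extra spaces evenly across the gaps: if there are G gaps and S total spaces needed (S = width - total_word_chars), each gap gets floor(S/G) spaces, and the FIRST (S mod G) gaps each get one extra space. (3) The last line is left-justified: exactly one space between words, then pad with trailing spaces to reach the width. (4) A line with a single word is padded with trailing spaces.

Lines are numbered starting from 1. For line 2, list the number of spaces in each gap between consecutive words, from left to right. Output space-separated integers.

Line 1: ['white', 'grass', 'triangle'] (min_width=20, slack=1)
Line 2: ['all', 'be', 'security', 'large'] (min_width=21, slack=0)
Line 3: ['top', 'absolute', 'sweet', 'is'] (min_width=21, slack=0)
Line 4: ['fish', 'banana'] (min_width=11, slack=10)

Answer: 1 1 1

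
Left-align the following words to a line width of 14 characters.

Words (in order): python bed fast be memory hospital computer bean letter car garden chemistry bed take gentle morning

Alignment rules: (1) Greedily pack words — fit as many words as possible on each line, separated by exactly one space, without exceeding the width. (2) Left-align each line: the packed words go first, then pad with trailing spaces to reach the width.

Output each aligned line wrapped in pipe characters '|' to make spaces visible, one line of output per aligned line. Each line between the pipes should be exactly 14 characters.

Line 1: ['python', 'bed'] (min_width=10, slack=4)
Line 2: ['fast', 'be', 'memory'] (min_width=14, slack=0)
Line 3: ['hospital'] (min_width=8, slack=6)
Line 4: ['computer', 'bean'] (min_width=13, slack=1)
Line 5: ['letter', 'car'] (min_width=10, slack=4)
Line 6: ['garden'] (min_width=6, slack=8)
Line 7: ['chemistry', 'bed'] (min_width=13, slack=1)
Line 8: ['take', 'gentle'] (min_width=11, slack=3)
Line 9: ['morning'] (min_width=7, slack=7)

Answer: |python bed    |
|fast be memory|
|hospital      |
|computer bean |
|letter car    |
|garden        |
|chemistry bed |
|take gentle   |
|morning       |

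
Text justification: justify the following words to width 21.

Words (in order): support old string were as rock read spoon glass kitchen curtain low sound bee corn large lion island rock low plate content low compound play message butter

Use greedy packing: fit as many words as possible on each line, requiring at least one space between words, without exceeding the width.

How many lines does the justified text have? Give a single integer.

Line 1: ['support', 'old', 'string'] (min_width=18, slack=3)
Line 2: ['were', 'as', 'rock', 'read'] (min_width=17, slack=4)
Line 3: ['spoon', 'glass', 'kitchen'] (min_width=19, slack=2)
Line 4: ['curtain', 'low', 'sound', 'bee'] (min_width=21, slack=0)
Line 5: ['corn', 'large', 'lion'] (min_width=15, slack=6)
Line 6: ['island', 'rock', 'low', 'plate'] (min_width=21, slack=0)
Line 7: ['content', 'low', 'compound'] (min_width=20, slack=1)
Line 8: ['play', 'message', 'butter'] (min_width=19, slack=2)
Total lines: 8

Answer: 8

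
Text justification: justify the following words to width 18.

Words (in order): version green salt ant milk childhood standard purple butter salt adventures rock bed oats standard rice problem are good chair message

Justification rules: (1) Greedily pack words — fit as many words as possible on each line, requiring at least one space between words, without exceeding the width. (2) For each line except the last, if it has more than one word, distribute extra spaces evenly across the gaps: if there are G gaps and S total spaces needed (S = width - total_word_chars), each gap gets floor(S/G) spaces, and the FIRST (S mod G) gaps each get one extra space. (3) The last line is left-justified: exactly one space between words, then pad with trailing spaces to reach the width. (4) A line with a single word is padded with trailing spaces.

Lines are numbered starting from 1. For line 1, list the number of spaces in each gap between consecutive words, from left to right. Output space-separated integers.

Answer: 1 1

Derivation:
Line 1: ['version', 'green', 'salt'] (min_width=18, slack=0)
Line 2: ['ant', 'milk', 'childhood'] (min_width=18, slack=0)
Line 3: ['standard', 'purple'] (min_width=15, slack=3)
Line 4: ['butter', 'salt'] (min_width=11, slack=7)
Line 5: ['adventures', 'rock'] (min_width=15, slack=3)
Line 6: ['bed', 'oats', 'standard'] (min_width=17, slack=1)
Line 7: ['rice', 'problem', 'are'] (min_width=16, slack=2)
Line 8: ['good', 'chair', 'message'] (min_width=18, slack=0)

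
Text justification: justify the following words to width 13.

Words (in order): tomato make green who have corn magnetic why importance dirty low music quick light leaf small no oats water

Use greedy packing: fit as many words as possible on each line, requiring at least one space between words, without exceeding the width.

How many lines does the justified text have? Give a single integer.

Line 1: ['tomato', 'make'] (min_width=11, slack=2)
Line 2: ['green', 'who'] (min_width=9, slack=4)
Line 3: ['have', 'corn'] (min_width=9, slack=4)
Line 4: ['magnetic', 'why'] (min_width=12, slack=1)
Line 5: ['importance'] (min_width=10, slack=3)
Line 6: ['dirty', 'low'] (min_width=9, slack=4)
Line 7: ['music', 'quick'] (min_width=11, slack=2)
Line 8: ['light', 'leaf'] (min_width=10, slack=3)
Line 9: ['small', 'no', 'oats'] (min_width=13, slack=0)
Line 10: ['water'] (min_width=5, slack=8)
Total lines: 10

Answer: 10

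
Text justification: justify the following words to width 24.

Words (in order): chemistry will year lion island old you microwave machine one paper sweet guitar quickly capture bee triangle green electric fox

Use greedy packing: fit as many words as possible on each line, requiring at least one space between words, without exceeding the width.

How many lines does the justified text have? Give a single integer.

Line 1: ['chemistry', 'will', 'year', 'lion'] (min_width=24, slack=0)
Line 2: ['island', 'old', 'you', 'microwave'] (min_width=24, slack=0)
Line 3: ['machine', 'one', 'paper', 'sweet'] (min_width=23, slack=1)
Line 4: ['guitar', 'quickly', 'capture'] (min_width=22, slack=2)
Line 5: ['bee', 'triangle', 'green'] (min_width=18, slack=6)
Line 6: ['electric', 'fox'] (min_width=12, slack=12)
Total lines: 6

Answer: 6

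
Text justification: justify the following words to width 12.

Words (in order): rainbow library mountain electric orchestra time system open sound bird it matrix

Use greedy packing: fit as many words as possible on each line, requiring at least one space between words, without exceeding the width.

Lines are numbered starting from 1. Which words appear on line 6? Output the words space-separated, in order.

Line 1: ['rainbow'] (min_width=7, slack=5)
Line 2: ['library'] (min_width=7, slack=5)
Line 3: ['mountain'] (min_width=8, slack=4)
Line 4: ['electric'] (min_width=8, slack=4)
Line 5: ['orchestra'] (min_width=9, slack=3)
Line 6: ['time', 'system'] (min_width=11, slack=1)
Line 7: ['open', 'sound'] (min_width=10, slack=2)
Line 8: ['bird', 'it'] (min_width=7, slack=5)
Line 9: ['matrix'] (min_width=6, slack=6)

Answer: time system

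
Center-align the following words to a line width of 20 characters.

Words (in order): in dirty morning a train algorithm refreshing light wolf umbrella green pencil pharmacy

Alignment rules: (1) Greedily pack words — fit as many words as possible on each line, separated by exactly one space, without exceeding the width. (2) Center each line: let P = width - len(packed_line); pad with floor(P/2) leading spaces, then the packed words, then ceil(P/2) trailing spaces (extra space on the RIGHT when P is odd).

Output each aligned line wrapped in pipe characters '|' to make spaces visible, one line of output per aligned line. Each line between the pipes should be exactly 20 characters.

Answer: | in dirty morning a |
|  train algorithm   |
|  refreshing light  |
|wolf umbrella green |
|  pencil pharmacy   |

Derivation:
Line 1: ['in', 'dirty', 'morning', 'a'] (min_width=18, slack=2)
Line 2: ['train', 'algorithm'] (min_width=15, slack=5)
Line 3: ['refreshing', 'light'] (min_width=16, slack=4)
Line 4: ['wolf', 'umbrella', 'green'] (min_width=19, slack=1)
Line 5: ['pencil', 'pharmacy'] (min_width=15, slack=5)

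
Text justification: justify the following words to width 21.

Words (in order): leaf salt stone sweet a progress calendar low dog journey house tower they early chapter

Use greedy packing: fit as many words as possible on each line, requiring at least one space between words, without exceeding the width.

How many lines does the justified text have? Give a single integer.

Answer: 5

Derivation:
Line 1: ['leaf', 'salt', 'stone', 'sweet'] (min_width=21, slack=0)
Line 2: ['a', 'progress', 'calendar'] (min_width=19, slack=2)
Line 3: ['low', 'dog', 'journey', 'house'] (min_width=21, slack=0)
Line 4: ['tower', 'they', 'early'] (min_width=16, slack=5)
Line 5: ['chapter'] (min_width=7, slack=14)
Total lines: 5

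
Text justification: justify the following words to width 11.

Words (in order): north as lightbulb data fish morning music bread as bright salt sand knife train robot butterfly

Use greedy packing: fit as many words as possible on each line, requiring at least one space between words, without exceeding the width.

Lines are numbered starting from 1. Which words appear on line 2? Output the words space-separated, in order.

Answer: lightbulb

Derivation:
Line 1: ['north', 'as'] (min_width=8, slack=3)
Line 2: ['lightbulb'] (min_width=9, slack=2)
Line 3: ['data', 'fish'] (min_width=9, slack=2)
Line 4: ['morning'] (min_width=7, slack=4)
Line 5: ['music', 'bread'] (min_width=11, slack=0)
Line 6: ['as', 'bright'] (min_width=9, slack=2)
Line 7: ['salt', 'sand'] (min_width=9, slack=2)
Line 8: ['knife', 'train'] (min_width=11, slack=0)
Line 9: ['robot'] (min_width=5, slack=6)
Line 10: ['butterfly'] (min_width=9, slack=2)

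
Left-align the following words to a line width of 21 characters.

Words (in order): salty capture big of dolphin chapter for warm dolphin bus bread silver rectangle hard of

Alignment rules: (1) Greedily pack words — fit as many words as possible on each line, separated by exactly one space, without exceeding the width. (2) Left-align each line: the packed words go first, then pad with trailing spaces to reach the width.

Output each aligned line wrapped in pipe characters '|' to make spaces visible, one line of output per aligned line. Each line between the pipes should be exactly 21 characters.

Line 1: ['salty', 'capture', 'big', 'of'] (min_width=20, slack=1)
Line 2: ['dolphin', 'chapter', 'for'] (min_width=19, slack=2)
Line 3: ['warm', 'dolphin', 'bus'] (min_width=16, slack=5)
Line 4: ['bread', 'silver'] (min_width=12, slack=9)
Line 5: ['rectangle', 'hard', 'of'] (min_width=17, slack=4)

Answer: |salty capture big of |
|dolphin chapter for  |
|warm dolphin bus     |
|bread silver         |
|rectangle hard of    |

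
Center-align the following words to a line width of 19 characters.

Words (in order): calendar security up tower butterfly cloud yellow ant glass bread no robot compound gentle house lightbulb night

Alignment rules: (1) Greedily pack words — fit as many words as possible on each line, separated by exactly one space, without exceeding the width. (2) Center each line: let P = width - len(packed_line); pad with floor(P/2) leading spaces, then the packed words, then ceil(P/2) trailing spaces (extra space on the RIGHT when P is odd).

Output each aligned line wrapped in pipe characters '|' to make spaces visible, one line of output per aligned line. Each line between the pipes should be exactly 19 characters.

Answer: | calendar security |
|up tower butterfly |
| cloud yellow ant  |
|  glass bread no   |
|  robot compound   |
|   gentle house    |
|  lightbulb night  |

Derivation:
Line 1: ['calendar', 'security'] (min_width=17, slack=2)
Line 2: ['up', 'tower', 'butterfly'] (min_width=18, slack=1)
Line 3: ['cloud', 'yellow', 'ant'] (min_width=16, slack=3)
Line 4: ['glass', 'bread', 'no'] (min_width=14, slack=5)
Line 5: ['robot', 'compound'] (min_width=14, slack=5)
Line 6: ['gentle', 'house'] (min_width=12, slack=7)
Line 7: ['lightbulb', 'night'] (min_width=15, slack=4)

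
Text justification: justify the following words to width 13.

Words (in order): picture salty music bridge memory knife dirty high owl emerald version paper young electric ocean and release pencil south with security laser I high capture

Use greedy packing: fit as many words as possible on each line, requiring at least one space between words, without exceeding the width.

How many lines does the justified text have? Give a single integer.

Line 1: ['picture', 'salty'] (min_width=13, slack=0)
Line 2: ['music', 'bridge'] (min_width=12, slack=1)
Line 3: ['memory', 'knife'] (min_width=12, slack=1)
Line 4: ['dirty', 'high'] (min_width=10, slack=3)
Line 5: ['owl', 'emerald'] (min_width=11, slack=2)
Line 6: ['version', 'paper'] (min_width=13, slack=0)
Line 7: ['young'] (min_width=5, slack=8)
Line 8: ['electric'] (min_width=8, slack=5)
Line 9: ['ocean', 'and'] (min_width=9, slack=4)
Line 10: ['release'] (min_width=7, slack=6)
Line 11: ['pencil', 'south'] (min_width=12, slack=1)
Line 12: ['with', 'security'] (min_width=13, slack=0)
Line 13: ['laser', 'I', 'high'] (min_width=12, slack=1)
Line 14: ['capture'] (min_width=7, slack=6)
Total lines: 14

Answer: 14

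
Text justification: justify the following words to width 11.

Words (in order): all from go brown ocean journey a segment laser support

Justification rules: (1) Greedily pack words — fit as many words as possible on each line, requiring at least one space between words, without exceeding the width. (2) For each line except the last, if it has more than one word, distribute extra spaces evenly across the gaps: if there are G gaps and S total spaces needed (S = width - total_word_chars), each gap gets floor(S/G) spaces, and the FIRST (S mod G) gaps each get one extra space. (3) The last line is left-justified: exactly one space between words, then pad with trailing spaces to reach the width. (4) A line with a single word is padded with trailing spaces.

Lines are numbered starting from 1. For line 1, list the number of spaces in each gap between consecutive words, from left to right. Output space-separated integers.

Line 1: ['all', 'from', 'go'] (min_width=11, slack=0)
Line 2: ['brown', 'ocean'] (min_width=11, slack=0)
Line 3: ['journey', 'a'] (min_width=9, slack=2)
Line 4: ['segment'] (min_width=7, slack=4)
Line 5: ['laser'] (min_width=5, slack=6)
Line 6: ['support'] (min_width=7, slack=4)

Answer: 1 1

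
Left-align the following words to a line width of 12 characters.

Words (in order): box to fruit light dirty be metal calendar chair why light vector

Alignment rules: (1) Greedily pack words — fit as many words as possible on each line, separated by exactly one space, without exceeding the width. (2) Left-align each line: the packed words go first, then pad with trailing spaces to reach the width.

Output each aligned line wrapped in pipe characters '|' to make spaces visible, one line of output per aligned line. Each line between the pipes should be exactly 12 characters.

Line 1: ['box', 'to', 'fruit'] (min_width=12, slack=0)
Line 2: ['light', 'dirty'] (min_width=11, slack=1)
Line 3: ['be', 'metal'] (min_width=8, slack=4)
Line 4: ['calendar'] (min_width=8, slack=4)
Line 5: ['chair', 'why'] (min_width=9, slack=3)
Line 6: ['light', 'vector'] (min_width=12, slack=0)

Answer: |box to fruit|
|light dirty |
|be metal    |
|calendar    |
|chair why   |
|light vector|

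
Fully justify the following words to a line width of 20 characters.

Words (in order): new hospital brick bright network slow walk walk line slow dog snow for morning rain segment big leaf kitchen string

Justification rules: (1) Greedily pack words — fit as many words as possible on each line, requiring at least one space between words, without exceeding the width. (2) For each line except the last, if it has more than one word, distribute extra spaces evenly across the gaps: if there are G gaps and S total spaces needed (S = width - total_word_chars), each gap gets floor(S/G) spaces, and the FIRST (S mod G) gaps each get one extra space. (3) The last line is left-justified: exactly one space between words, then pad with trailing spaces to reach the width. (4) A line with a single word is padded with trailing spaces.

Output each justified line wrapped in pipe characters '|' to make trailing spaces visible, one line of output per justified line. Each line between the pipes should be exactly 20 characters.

Line 1: ['new', 'hospital', 'brick'] (min_width=18, slack=2)
Line 2: ['bright', 'network', 'slow'] (min_width=19, slack=1)
Line 3: ['walk', 'walk', 'line', 'slow'] (min_width=19, slack=1)
Line 4: ['dog', 'snow', 'for', 'morning'] (min_width=20, slack=0)
Line 5: ['rain', 'segment', 'big'] (min_width=16, slack=4)
Line 6: ['leaf', 'kitchen', 'string'] (min_width=19, slack=1)

Answer: |new  hospital  brick|
|bright  network slow|
|walk  walk line slow|
|dog snow for morning|
|rain   segment   big|
|leaf kitchen string |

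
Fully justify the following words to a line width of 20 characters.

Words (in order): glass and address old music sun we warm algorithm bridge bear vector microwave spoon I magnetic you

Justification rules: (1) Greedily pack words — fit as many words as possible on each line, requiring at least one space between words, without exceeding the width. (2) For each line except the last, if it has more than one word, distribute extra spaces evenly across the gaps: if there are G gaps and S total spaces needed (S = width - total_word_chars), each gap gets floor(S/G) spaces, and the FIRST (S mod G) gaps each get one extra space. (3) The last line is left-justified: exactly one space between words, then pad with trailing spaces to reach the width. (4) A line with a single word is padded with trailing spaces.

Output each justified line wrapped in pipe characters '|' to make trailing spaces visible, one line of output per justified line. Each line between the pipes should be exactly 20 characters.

Answer: |glass   and  address|
|old   music  sun  we|
|warm       algorithm|
|bridge  bear  vector|
|microwave   spoon  I|
|magnetic you        |

Derivation:
Line 1: ['glass', 'and', 'address'] (min_width=17, slack=3)
Line 2: ['old', 'music', 'sun', 'we'] (min_width=16, slack=4)
Line 3: ['warm', 'algorithm'] (min_width=14, slack=6)
Line 4: ['bridge', 'bear', 'vector'] (min_width=18, slack=2)
Line 5: ['microwave', 'spoon', 'I'] (min_width=17, slack=3)
Line 6: ['magnetic', 'you'] (min_width=12, slack=8)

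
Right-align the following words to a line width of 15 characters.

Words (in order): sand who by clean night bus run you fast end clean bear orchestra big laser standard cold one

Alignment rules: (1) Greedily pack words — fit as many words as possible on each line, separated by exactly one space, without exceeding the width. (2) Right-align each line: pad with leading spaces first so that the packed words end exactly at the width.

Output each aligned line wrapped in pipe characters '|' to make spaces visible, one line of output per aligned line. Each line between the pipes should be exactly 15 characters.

Line 1: ['sand', 'who', 'by'] (min_width=11, slack=4)
Line 2: ['clean', 'night', 'bus'] (min_width=15, slack=0)
Line 3: ['run', 'you', 'fast'] (min_width=12, slack=3)
Line 4: ['end', 'clean', 'bear'] (min_width=14, slack=1)
Line 5: ['orchestra', 'big'] (min_width=13, slack=2)
Line 6: ['laser', 'standard'] (min_width=14, slack=1)
Line 7: ['cold', 'one'] (min_width=8, slack=7)

Answer: |    sand who by|
|clean night bus|
|   run you fast|
| end clean bear|
|  orchestra big|
| laser standard|
|       cold one|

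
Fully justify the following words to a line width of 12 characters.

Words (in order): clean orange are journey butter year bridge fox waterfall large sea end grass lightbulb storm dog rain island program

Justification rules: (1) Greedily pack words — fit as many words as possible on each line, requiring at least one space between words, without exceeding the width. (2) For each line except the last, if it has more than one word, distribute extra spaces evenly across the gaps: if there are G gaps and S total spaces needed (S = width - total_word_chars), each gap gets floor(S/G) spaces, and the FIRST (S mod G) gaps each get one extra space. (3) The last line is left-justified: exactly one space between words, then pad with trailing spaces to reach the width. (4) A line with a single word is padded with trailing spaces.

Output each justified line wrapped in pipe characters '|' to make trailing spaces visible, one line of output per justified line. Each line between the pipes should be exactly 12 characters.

Answer: |clean orange|
|are  journey|
|butter  year|
|bridge   fox|
|waterfall   |
|large    sea|
|end    grass|
|lightbulb   |
|storm    dog|
|rain  island|
|program     |

Derivation:
Line 1: ['clean', 'orange'] (min_width=12, slack=0)
Line 2: ['are', 'journey'] (min_width=11, slack=1)
Line 3: ['butter', 'year'] (min_width=11, slack=1)
Line 4: ['bridge', 'fox'] (min_width=10, slack=2)
Line 5: ['waterfall'] (min_width=9, slack=3)
Line 6: ['large', 'sea'] (min_width=9, slack=3)
Line 7: ['end', 'grass'] (min_width=9, slack=3)
Line 8: ['lightbulb'] (min_width=9, slack=3)
Line 9: ['storm', 'dog'] (min_width=9, slack=3)
Line 10: ['rain', 'island'] (min_width=11, slack=1)
Line 11: ['program'] (min_width=7, slack=5)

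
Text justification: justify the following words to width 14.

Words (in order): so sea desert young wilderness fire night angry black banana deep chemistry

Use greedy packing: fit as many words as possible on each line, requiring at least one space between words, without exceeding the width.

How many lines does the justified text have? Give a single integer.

Answer: 7

Derivation:
Line 1: ['so', 'sea', 'desert'] (min_width=13, slack=1)
Line 2: ['young'] (min_width=5, slack=9)
Line 3: ['wilderness'] (min_width=10, slack=4)
Line 4: ['fire', 'night'] (min_width=10, slack=4)
Line 5: ['angry', 'black'] (min_width=11, slack=3)
Line 6: ['banana', 'deep'] (min_width=11, slack=3)
Line 7: ['chemistry'] (min_width=9, slack=5)
Total lines: 7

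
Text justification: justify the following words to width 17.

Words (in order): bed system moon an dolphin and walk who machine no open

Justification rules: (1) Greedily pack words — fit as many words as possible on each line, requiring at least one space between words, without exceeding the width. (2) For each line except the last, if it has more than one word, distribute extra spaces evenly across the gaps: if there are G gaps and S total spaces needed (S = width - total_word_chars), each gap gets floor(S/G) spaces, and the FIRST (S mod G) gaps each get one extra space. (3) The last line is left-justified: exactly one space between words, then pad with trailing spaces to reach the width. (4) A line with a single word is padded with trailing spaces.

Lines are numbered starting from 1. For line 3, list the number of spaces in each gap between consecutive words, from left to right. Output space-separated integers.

Answer: 2 1

Derivation:
Line 1: ['bed', 'system', 'moon'] (min_width=15, slack=2)
Line 2: ['an', 'dolphin', 'and'] (min_width=14, slack=3)
Line 3: ['walk', 'who', 'machine'] (min_width=16, slack=1)
Line 4: ['no', 'open'] (min_width=7, slack=10)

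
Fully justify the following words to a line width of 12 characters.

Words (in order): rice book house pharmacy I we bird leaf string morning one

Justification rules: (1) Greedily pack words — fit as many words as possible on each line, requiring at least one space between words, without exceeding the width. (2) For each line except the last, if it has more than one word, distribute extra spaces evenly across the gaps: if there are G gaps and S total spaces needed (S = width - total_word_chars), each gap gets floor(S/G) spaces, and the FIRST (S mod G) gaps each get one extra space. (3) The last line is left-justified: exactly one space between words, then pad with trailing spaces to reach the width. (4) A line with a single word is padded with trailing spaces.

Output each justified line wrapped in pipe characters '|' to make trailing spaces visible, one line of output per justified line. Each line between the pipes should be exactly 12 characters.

Answer: |rice    book|
|house       |
|pharmacy   I|
|we bird leaf|
|string      |
|morning one |

Derivation:
Line 1: ['rice', 'book'] (min_width=9, slack=3)
Line 2: ['house'] (min_width=5, slack=7)
Line 3: ['pharmacy', 'I'] (min_width=10, slack=2)
Line 4: ['we', 'bird', 'leaf'] (min_width=12, slack=0)
Line 5: ['string'] (min_width=6, slack=6)
Line 6: ['morning', 'one'] (min_width=11, slack=1)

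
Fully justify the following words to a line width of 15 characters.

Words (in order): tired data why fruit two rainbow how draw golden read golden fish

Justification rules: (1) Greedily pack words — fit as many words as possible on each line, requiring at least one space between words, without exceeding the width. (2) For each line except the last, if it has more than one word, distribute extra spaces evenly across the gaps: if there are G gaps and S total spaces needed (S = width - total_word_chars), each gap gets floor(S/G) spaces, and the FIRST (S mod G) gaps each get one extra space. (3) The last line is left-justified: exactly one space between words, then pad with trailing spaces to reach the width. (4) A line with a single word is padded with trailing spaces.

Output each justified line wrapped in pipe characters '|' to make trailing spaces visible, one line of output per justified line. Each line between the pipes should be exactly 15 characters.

Line 1: ['tired', 'data', 'why'] (min_width=14, slack=1)
Line 2: ['fruit', 'two'] (min_width=9, slack=6)
Line 3: ['rainbow', 'how'] (min_width=11, slack=4)
Line 4: ['draw', 'golden'] (min_width=11, slack=4)
Line 5: ['read', 'golden'] (min_width=11, slack=4)
Line 6: ['fish'] (min_width=4, slack=11)

Answer: |tired  data why|
|fruit       two|
|rainbow     how|
|draw     golden|
|read     golden|
|fish           |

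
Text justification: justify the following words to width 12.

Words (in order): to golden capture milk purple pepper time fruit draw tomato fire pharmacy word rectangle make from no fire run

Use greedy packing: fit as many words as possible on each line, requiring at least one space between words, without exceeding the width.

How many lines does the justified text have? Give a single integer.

Line 1: ['to', 'golden'] (min_width=9, slack=3)
Line 2: ['capture', 'milk'] (min_width=12, slack=0)
Line 3: ['purple'] (min_width=6, slack=6)
Line 4: ['pepper', 'time'] (min_width=11, slack=1)
Line 5: ['fruit', 'draw'] (min_width=10, slack=2)
Line 6: ['tomato', 'fire'] (min_width=11, slack=1)
Line 7: ['pharmacy'] (min_width=8, slack=4)
Line 8: ['word'] (min_width=4, slack=8)
Line 9: ['rectangle'] (min_width=9, slack=3)
Line 10: ['make', 'from', 'no'] (min_width=12, slack=0)
Line 11: ['fire', 'run'] (min_width=8, slack=4)
Total lines: 11

Answer: 11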